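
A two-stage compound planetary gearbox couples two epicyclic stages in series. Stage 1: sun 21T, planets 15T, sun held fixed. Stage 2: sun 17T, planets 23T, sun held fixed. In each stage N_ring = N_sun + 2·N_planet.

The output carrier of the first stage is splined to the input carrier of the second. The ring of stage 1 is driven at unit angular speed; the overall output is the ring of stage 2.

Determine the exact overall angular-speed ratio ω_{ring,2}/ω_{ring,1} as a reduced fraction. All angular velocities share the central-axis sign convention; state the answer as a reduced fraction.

170/189

Stage 1: N_ring = 21 + 2·15 = 51
Stage 1: 21(ω_s−ω_c) = −51(ω_r−ω_c),  ω_s=0, ω_r=1
Stage 1: 21(0−ω_c) = −51(1−ω_c)  ⇒  72ω_c = 51  ⇒  ω_c = 17/24
  ⇒ ω_c¹/ω_r¹ = 17/24
Stage 2: N_ring = 17 + 2·23 = 63
Stage 2: 17(ω_s−ω_c) = −63(ω_r−ω_c),  ω_s=0, ω_c=1
Stage 2: ω_r = 1 − (17/63)(0−1) = 80/63
  ⇒ ω_r²/ω_c² = 80/63
Coupling ω_c² = ω_c¹ ⇒ overall = 17/24 × 80/63 = 170/189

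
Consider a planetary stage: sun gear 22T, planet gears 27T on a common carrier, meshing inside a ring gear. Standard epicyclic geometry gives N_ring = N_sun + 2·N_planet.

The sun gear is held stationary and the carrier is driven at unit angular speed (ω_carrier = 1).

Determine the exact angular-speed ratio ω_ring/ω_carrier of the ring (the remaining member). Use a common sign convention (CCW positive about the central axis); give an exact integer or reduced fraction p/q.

N_ring = 22 + 2·27 = 76
22(ω_s−ω_c) = −76(ω_r−ω_c),  ω_s=0, ω_c=1
ω_r = 1 − (22/76)(0−1) = 49/38
ω_r/ω_c = 49/38

49/38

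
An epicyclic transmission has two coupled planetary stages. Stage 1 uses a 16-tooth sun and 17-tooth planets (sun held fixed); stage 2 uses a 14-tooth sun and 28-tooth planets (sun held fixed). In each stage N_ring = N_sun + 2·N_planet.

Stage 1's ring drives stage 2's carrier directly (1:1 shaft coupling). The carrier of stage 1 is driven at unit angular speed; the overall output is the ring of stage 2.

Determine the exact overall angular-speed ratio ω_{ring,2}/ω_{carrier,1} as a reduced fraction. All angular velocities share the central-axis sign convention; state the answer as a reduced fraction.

Stage 1: N_ring = 16 + 2·17 = 50
Stage 1: 16(ω_s−ω_c) = −50(ω_r−ω_c),  ω_s=0, ω_c=1
Stage 1: ω_r = 1 − (16/50)(0−1) = 33/25
  ⇒ ω_r¹/ω_c¹ = 33/25
Stage 2: N_ring = 14 + 2·28 = 70
Stage 2: 14(ω_s−ω_c) = −70(ω_r−ω_c),  ω_s=0, ω_c=1
Stage 2: ω_r = 1 − (14/70)(0−1) = 6/5
  ⇒ ω_r²/ω_c² = 6/5
Coupling ω_c² = ω_r¹ ⇒ overall = 33/25 × 6/5 = 198/125

198/125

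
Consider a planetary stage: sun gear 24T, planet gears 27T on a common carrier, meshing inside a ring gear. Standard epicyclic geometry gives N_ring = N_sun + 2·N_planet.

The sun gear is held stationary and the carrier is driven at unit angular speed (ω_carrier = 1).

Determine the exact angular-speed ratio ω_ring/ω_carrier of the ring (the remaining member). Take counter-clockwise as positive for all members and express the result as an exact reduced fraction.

17/13

N_ring = 24 + 2·27 = 78
24(ω_s−ω_c) = −78(ω_r−ω_c),  ω_s=0, ω_c=1
ω_r = 1 − (24/78)(0−1) = 17/13
ω_r/ω_c = 17/13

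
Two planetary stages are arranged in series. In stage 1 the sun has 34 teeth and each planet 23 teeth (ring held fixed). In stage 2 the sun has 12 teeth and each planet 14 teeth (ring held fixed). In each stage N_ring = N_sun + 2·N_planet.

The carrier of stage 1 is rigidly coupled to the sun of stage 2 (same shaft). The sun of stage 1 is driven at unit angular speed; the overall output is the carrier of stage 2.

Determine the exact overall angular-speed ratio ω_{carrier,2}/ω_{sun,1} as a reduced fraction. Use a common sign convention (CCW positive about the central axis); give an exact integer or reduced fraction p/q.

Stage 1: N_ring = 34 + 2·23 = 80
Stage 1: 34(ω_s−ω_c) = −80(ω_r−ω_c),  ω_r=0, ω_s=1
Stage 1: 34(1−ω_c) = −80(0−ω_c)  ⇒  114ω_c = 34  ⇒  ω_c = 17/57
  ⇒ ω_c¹/ω_s¹ = 17/57
Stage 2: N_ring = 12 + 2·14 = 40
Stage 2: 12(ω_s−ω_c) = −40(ω_r−ω_c),  ω_r=0, ω_s=1
Stage 2: 12(1−ω_c) = −40(0−ω_c)  ⇒  52ω_c = 12  ⇒  ω_c = 3/13
  ⇒ ω_c²/ω_s² = 3/13
Coupling ω_s² = ω_c¹ ⇒ overall = 17/57 × 3/13 = 17/247

17/247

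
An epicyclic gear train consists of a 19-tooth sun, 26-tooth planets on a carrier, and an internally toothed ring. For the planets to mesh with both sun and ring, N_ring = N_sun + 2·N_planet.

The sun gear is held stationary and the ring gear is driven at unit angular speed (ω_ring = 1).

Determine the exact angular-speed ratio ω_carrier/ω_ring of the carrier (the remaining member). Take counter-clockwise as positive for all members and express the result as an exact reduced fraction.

71/90

N_ring = 19 + 2·26 = 71
19(ω_s−ω_c) = −71(ω_r−ω_c),  ω_s=0, ω_r=1
19(0−ω_c) = −71(1−ω_c)  ⇒  90ω_c = 71  ⇒  ω_c = 71/90
ω_c/ω_r = 71/90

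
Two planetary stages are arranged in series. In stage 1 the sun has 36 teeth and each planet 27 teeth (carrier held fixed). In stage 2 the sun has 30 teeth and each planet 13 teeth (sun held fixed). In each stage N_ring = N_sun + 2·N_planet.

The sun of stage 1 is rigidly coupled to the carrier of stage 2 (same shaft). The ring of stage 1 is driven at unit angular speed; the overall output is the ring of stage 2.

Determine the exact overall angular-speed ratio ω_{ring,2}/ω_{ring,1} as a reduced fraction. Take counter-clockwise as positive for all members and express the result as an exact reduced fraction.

-215/56

Stage 1: N_ring = 36 + 2·27 = 90
Stage 1: 36(ω_s−ω_c) = −90(ω_r−ω_c),  ω_c=0, ω_r=1
Stage 1: ω_s = 0 − (90/36)(1−0) = -5/2
  ⇒ ω_s¹/ω_r¹ = -5/2
Stage 2: N_ring = 30 + 2·13 = 56
Stage 2: 30(ω_s−ω_c) = −56(ω_r−ω_c),  ω_s=0, ω_c=1
Stage 2: ω_r = 1 − (30/56)(0−1) = 43/28
  ⇒ ω_r²/ω_c² = 43/28
Coupling ω_c² = ω_s¹ ⇒ overall = -5/2 × 43/28 = -215/56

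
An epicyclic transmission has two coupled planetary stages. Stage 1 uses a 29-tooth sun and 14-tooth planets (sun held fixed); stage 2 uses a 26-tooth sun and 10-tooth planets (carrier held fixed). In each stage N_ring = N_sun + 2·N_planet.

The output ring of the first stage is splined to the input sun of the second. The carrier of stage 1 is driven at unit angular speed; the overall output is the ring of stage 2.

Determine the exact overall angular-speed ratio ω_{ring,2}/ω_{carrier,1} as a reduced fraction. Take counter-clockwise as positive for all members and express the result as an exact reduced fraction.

Stage 1: N_ring = 29 + 2·14 = 57
Stage 1: 29(ω_s−ω_c) = −57(ω_r−ω_c),  ω_s=0, ω_c=1
Stage 1: ω_r = 1 − (29/57)(0−1) = 86/57
  ⇒ ω_r¹/ω_c¹ = 86/57
Stage 2: N_ring = 26 + 2·10 = 46
Stage 2: 26(ω_s−ω_c) = −46(ω_r−ω_c),  ω_c=0, ω_s=1
Stage 2: ω_r = 0 − (26/46)(1−0) = -13/23
  ⇒ ω_r²/ω_s² = -13/23
Coupling ω_s² = ω_r¹ ⇒ overall = 86/57 × -13/23 = -1118/1311

-1118/1311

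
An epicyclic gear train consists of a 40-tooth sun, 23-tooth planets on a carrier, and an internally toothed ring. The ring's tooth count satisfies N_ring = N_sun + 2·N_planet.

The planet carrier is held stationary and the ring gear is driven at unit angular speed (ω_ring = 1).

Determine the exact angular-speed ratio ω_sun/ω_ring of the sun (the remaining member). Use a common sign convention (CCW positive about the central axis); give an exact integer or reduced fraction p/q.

N_ring = 40 + 2·23 = 86
40(ω_s−ω_c) = −86(ω_r−ω_c),  ω_c=0, ω_r=1
ω_s = 0 − (86/40)(1−0) = -43/20
ω_s/ω_r = -43/20

-43/20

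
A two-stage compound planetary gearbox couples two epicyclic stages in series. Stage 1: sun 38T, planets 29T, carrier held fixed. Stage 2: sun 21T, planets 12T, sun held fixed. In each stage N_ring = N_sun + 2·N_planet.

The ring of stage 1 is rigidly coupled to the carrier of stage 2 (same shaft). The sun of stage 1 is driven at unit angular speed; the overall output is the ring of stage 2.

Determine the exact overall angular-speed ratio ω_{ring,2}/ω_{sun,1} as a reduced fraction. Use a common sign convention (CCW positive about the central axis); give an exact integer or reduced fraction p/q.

Stage 1: N_ring = 38 + 2·29 = 96
Stage 1: 38(ω_s−ω_c) = −96(ω_r−ω_c),  ω_c=0, ω_s=1
Stage 1: ω_r = 0 − (38/96)(1−0) = -19/48
  ⇒ ω_r¹/ω_s¹ = -19/48
Stage 2: N_ring = 21 + 2·12 = 45
Stage 2: 21(ω_s−ω_c) = −45(ω_r−ω_c),  ω_s=0, ω_c=1
Stage 2: ω_r = 1 − (21/45)(0−1) = 22/15
  ⇒ ω_r²/ω_c² = 22/15
Coupling ω_c² = ω_r¹ ⇒ overall = -19/48 × 22/15 = -209/360

-209/360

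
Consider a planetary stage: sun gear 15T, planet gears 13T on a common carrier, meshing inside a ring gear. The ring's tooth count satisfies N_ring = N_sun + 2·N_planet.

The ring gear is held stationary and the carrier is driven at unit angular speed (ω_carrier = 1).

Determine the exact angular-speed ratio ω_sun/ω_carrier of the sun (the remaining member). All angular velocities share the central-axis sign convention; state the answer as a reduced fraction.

56/15

N_ring = 15 + 2·13 = 41
15(ω_s−ω_c) = −41(ω_r−ω_c),  ω_r=0, ω_c=1
ω_s = 1 − (41/15)(0−1) = 56/15
ω_s/ω_c = 56/15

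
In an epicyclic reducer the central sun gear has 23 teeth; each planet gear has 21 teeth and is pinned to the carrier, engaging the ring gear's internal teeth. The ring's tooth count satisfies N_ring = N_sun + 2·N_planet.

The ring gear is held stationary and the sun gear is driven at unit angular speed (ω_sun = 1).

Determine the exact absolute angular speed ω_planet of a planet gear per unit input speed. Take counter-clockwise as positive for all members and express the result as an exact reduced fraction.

N_ring = 23 + 2·21 = 65
23(ω_s−ω_c) = −65(ω_r−ω_c),  ω_r=0, ω_s=1
23(1−ω_c) = −65(0−ω_c)  ⇒  88ω_c = 23  ⇒  ω_c = 23/88
sun–planet: 23·(1−23/88) = −21·(ω_p−ω_c)  ⇒  ω_p−ω_c = −(23/21)·(65/88) = -1495/1848
ω_p = 23/88 − 1495/1848 = -23/42

-23/42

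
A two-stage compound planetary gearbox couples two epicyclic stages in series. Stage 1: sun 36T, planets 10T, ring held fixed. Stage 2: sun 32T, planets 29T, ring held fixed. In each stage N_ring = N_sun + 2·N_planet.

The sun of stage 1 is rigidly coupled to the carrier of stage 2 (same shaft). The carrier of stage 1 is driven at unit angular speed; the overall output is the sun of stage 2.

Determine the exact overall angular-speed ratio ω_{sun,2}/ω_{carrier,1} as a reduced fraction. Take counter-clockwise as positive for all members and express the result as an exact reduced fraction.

1403/144

Stage 1: N_ring = 36 + 2·10 = 56
Stage 1: 36(ω_s−ω_c) = −56(ω_r−ω_c),  ω_r=0, ω_c=1
Stage 1: ω_s = 1 − (56/36)(0−1) = 23/9
  ⇒ ω_s¹/ω_c¹ = 23/9
Stage 2: N_ring = 32 + 2·29 = 90
Stage 2: 32(ω_s−ω_c) = −90(ω_r−ω_c),  ω_r=0, ω_c=1
Stage 2: ω_s = 1 − (90/32)(0−1) = 61/16
  ⇒ ω_s²/ω_c² = 61/16
Coupling ω_c² = ω_s¹ ⇒ overall = 23/9 × 61/16 = 1403/144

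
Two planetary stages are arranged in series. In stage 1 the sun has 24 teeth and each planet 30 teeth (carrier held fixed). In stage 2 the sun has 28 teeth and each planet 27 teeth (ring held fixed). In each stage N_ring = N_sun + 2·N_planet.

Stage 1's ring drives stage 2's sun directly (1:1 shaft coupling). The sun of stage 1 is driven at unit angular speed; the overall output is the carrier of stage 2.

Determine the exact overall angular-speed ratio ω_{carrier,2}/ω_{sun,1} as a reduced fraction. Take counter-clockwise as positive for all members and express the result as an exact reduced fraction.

Stage 1: N_ring = 24 + 2·30 = 84
Stage 1: 24(ω_s−ω_c) = −84(ω_r−ω_c),  ω_c=0, ω_s=1
Stage 1: ω_r = 0 − (24/84)(1−0) = -2/7
  ⇒ ω_r¹/ω_s¹ = -2/7
Stage 2: N_ring = 28 + 2·27 = 82
Stage 2: 28(ω_s−ω_c) = −82(ω_r−ω_c),  ω_r=0, ω_s=1
Stage 2: 28(1−ω_c) = −82(0−ω_c)  ⇒  110ω_c = 28  ⇒  ω_c = 14/55
  ⇒ ω_c²/ω_s² = 14/55
Coupling ω_s² = ω_r¹ ⇒ overall = -2/7 × 14/55 = -4/55

-4/55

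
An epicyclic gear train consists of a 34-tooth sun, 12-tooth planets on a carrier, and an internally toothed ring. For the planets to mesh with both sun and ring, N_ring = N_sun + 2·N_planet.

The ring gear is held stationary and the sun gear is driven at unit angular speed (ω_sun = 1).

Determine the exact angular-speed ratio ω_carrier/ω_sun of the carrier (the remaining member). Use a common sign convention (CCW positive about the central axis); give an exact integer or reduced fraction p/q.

N_ring = 34 + 2·12 = 58
34(ω_s−ω_c) = −58(ω_r−ω_c),  ω_r=0, ω_s=1
34(1−ω_c) = −58(0−ω_c)  ⇒  92ω_c = 34  ⇒  ω_c = 17/46
ω_c/ω_s = 17/46

17/46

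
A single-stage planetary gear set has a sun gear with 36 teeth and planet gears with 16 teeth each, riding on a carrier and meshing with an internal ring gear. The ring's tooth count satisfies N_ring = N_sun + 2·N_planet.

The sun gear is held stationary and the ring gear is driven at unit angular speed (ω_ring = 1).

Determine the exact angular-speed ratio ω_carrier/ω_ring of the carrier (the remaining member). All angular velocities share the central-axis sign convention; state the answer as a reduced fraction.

17/26

N_ring = 36 + 2·16 = 68
36(ω_s−ω_c) = −68(ω_r−ω_c),  ω_s=0, ω_r=1
36(0−ω_c) = −68(1−ω_c)  ⇒  104ω_c = 68  ⇒  ω_c = 17/26
ω_c/ω_r = 17/26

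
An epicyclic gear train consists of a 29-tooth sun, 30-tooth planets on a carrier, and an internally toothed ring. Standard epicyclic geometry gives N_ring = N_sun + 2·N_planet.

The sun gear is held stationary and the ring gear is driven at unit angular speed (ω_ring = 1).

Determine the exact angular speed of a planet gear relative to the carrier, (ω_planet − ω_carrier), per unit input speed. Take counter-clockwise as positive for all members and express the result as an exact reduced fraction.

N_ring = 29 + 2·30 = 89
29(ω_s−ω_c) = −89(ω_r−ω_c),  ω_s=0, ω_r=1
29(0−ω_c) = −89(1−ω_c)  ⇒  118ω_c = 89  ⇒  ω_c = 89/118
sun–planet: 29·(0−89/118) = −30·(ω_p−ω_c)  ⇒  ω_p−ω_c = −(29/30)·(-89/118) = 2581/3540

2581/3540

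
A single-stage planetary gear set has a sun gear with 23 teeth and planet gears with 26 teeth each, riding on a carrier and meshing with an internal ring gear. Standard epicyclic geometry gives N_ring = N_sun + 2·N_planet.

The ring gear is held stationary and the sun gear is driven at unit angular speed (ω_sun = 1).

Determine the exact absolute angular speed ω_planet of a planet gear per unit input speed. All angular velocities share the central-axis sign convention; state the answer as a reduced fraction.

N_ring = 23 + 2·26 = 75
23(ω_s−ω_c) = −75(ω_r−ω_c),  ω_r=0, ω_s=1
23(1−ω_c) = −75(0−ω_c)  ⇒  98ω_c = 23  ⇒  ω_c = 23/98
sun–planet: 23·(1−23/98) = −26·(ω_p−ω_c)  ⇒  ω_p−ω_c = −(23/26)·(75/98) = -1725/2548
ω_p = 23/98 − 1725/2548 = -23/52

-23/52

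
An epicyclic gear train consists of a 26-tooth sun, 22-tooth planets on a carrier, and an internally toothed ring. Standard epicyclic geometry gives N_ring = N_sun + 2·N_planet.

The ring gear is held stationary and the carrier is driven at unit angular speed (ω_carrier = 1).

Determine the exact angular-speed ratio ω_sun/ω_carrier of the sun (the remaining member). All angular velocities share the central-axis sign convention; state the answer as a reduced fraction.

48/13

N_ring = 26 + 2·22 = 70
26(ω_s−ω_c) = −70(ω_r−ω_c),  ω_r=0, ω_c=1
ω_s = 1 − (70/26)(0−1) = 48/13
ω_s/ω_c = 48/13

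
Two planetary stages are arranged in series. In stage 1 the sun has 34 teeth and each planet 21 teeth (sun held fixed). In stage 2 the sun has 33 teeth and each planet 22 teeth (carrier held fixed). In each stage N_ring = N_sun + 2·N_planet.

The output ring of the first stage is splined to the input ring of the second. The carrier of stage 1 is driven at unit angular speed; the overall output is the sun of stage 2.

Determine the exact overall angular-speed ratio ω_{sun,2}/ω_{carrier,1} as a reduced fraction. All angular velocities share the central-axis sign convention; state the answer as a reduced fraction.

Stage 1: N_ring = 34 + 2·21 = 76
Stage 1: 34(ω_s−ω_c) = −76(ω_r−ω_c),  ω_s=0, ω_c=1
Stage 1: ω_r = 1 − (34/76)(0−1) = 55/38
  ⇒ ω_r¹/ω_c¹ = 55/38
Stage 2: N_ring = 33 + 2·22 = 77
Stage 2: 33(ω_s−ω_c) = −77(ω_r−ω_c),  ω_c=0, ω_r=1
Stage 2: ω_s = 0 − (77/33)(1−0) = -7/3
  ⇒ ω_s²/ω_r² = -7/3
Coupling ω_r² = ω_r¹ ⇒ overall = 55/38 × -7/3 = -385/114

-385/114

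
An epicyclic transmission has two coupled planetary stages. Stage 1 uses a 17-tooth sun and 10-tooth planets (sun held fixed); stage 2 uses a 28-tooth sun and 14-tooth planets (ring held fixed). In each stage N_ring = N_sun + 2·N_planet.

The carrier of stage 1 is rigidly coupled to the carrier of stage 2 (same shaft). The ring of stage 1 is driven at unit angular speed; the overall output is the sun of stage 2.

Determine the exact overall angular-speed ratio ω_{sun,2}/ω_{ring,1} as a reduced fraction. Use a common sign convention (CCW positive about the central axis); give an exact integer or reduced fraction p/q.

Stage 1: N_ring = 17 + 2·10 = 37
Stage 1: 17(ω_s−ω_c) = −37(ω_r−ω_c),  ω_s=0, ω_r=1
Stage 1: 17(0−ω_c) = −37(1−ω_c)  ⇒  54ω_c = 37  ⇒  ω_c = 37/54
  ⇒ ω_c¹/ω_r¹ = 37/54
Stage 2: N_ring = 28 + 2·14 = 56
Stage 2: 28(ω_s−ω_c) = −56(ω_r−ω_c),  ω_r=0, ω_c=1
Stage 2: ω_s = 1 − (56/28)(0−1) = 3
  ⇒ ω_s²/ω_c² = 3
Coupling ω_c² = ω_c¹ ⇒ overall = 37/54 × 3 = 37/18

37/18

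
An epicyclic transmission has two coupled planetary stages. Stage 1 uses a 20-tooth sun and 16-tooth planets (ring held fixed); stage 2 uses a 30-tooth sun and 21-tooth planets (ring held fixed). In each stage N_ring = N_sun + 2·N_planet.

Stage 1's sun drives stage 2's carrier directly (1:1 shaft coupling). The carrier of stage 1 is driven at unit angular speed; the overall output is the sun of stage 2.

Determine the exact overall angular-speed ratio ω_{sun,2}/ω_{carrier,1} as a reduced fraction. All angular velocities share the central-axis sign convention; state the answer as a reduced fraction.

Stage 1: N_ring = 20 + 2·16 = 52
Stage 1: 20(ω_s−ω_c) = −52(ω_r−ω_c),  ω_r=0, ω_c=1
Stage 1: ω_s = 1 − (52/20)(0−1) = 18/5
  ⇒ ω_s¹/ω_c¹ = 18/5
Stage 2: N_ring = 30 + 2·21 = 72
Stage 2: 30(ω_s−ω_c) = −72(ω_r−ω_c),  ω_r=0, ω_c=1
Stage 2: ω_s = 1 − (72/30)(0−1) = 17/5
  ⇒ ω_s²/ω_c² = 17/5
Coupling ω_c² = ω_s¹ ⇒ overall = 18/5 × 17/5 = 306/25

306/25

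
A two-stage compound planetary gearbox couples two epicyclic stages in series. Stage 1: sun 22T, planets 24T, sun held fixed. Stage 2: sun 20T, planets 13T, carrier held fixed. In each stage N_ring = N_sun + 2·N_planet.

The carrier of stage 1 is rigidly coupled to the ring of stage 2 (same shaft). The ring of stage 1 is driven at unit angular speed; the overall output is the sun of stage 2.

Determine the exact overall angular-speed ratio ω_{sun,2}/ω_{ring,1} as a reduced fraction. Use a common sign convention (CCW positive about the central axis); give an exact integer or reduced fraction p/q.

-7/4

Stage 1: N_ring = 22 + 2·24 = 70
Stage 1: 22(ω_s−ω_c) = −70(ω_r−ω_c),  ω_s=0, ω_r=1
Stage 1: 22(0−ω_c) = −70(1−ω_c)  ⇒  92ω_c = 70  ⇒  ω_c = 35/46
  ⇒ ω_c¹/ω_r¹ = 35/46
Stage 2: N_ring = 20 + 2·13 = 46
Stage 2: 20(ω_s−ω_c) = −46(ω_r−ω_c),  ω_c=0, ω_r=1
Stage 2: ω_s = 0 − (46/20)(1−0) = -23/10
  ⇒ ω_s²/ω_r² = -23/10
Coupling ω_r² = ω_c¹ ⇒ overall = 35/46 × -23/10 = -7/4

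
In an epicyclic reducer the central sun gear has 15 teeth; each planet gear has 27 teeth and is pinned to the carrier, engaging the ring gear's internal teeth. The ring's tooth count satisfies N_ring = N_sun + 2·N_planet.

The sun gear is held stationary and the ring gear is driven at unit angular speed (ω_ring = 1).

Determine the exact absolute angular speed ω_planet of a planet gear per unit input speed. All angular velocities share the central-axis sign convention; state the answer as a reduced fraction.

N_ring = 15 + 2·27 = 69
15(ω_s−ω_c) = −69(ω_r−ω_c),  ω_s=0, ω_r=1
15(0−ω_c) = −69(1−ω_c)  ⇒  84ω_c = 69  ⇒  ω_c = 23/28
sun–planet: 15·(0−23/28) = −27·(ω_p−ω_c)  ⇒  ω_p−ω_c = −(15/27)·(-23/28) = 115/252
ω_p = 23/28 + 115/252 = 23/18

23/18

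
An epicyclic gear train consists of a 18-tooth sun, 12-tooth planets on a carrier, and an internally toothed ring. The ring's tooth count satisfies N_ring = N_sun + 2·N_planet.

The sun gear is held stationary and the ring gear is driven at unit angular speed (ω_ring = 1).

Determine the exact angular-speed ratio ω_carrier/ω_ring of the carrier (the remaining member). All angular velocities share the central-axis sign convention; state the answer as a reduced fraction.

7/10

N_ring = 18 + 2·12 = 42
18(ω_s−ω_c) = −42(ω_r−ω_c),  ω_s=0, ω_r=1
18(0−ω_c) = −42(1−ω_c)  ⇒  60ω_c = 42  ⇒  ω_c = 7/10
ω_c/ω_r = 7/10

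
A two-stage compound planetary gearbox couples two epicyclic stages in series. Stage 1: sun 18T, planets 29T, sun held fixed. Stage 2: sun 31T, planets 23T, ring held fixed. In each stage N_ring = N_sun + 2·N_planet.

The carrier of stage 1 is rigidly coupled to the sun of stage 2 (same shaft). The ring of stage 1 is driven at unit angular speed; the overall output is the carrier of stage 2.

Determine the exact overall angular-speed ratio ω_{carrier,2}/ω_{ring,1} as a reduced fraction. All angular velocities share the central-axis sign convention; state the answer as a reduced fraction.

Stage 1: N_ring = 18 + 2·29 = 76
Stage 1: 18(ω_s−ω_c) = −76(ω_r−ω_c),  ω_s=0, ω_r=1
Stage 1: 18(0−ω_c) = −76(1−ω_c)  ⇒  94ω_c = 76  ⇒  ω_c = 38/47
  ⇒ ω_c¹/ω_r¹ = 38/47
Stage 2: N_ring = 31 + 2·23 = 77
Stage 2: 31(ω_s−ω_c) = −77(ω_r−ω_c),  ω_r=0, ω_s=1
Stage 2: 31(1−ω_c) = −77(0−ω_c)  ⇒  108ω_c = 31  ⇒  ω_c = 31/108
  ⇒ ω_c²/ω_s² = 31/108
Coupling ω_s² = ω_c¹ ⇒ overall = 38/47 × 31/108 = 589/2538

589/2538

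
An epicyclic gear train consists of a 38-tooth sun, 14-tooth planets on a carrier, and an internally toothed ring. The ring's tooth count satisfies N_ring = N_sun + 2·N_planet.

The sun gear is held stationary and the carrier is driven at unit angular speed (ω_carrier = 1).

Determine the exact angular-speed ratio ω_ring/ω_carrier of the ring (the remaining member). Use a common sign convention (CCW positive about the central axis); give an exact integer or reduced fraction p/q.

52/33

N_ring = 38 + 2·14 = 66
38(ω_s−ω_c) = −66(ω_r−ω_c),  ω_s=0, ω_c=1
ω_r = 1 − (38/66)(0−1) = 52/33
ω_r/ω_c = 52/33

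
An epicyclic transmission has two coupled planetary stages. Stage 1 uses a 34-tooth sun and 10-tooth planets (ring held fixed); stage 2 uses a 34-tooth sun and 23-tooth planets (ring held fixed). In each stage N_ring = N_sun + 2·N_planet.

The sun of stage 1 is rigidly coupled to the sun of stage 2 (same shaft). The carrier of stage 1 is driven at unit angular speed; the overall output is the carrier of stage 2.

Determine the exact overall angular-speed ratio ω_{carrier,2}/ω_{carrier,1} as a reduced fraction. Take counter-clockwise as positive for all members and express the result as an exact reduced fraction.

44/57

Stage 1: N_ring = 34 + 2·10 = 54
Stage 1: 34(ω_s−ω_c) = −54(ω_r−ω_c),  ω_r=0, ω_c=1
Stage 1: ω_s = 1 − (54/34)(0−1) = 44/17
  ⇒ ω_s¹/ω_c¹ = 44/17
Stage 2: N_ring = 34 + 2·23 = 80
Stage 2: 34(ω_s−ω_c) = −80(ω_r−ω_c),  ω_r=0, ω_s=1
Stage 2: 34(1−ω_c) = −80(0−ω_c)  ⇒  114ω_c = 34  ⇒  ω_c = 17/57
  ⇒ ω_c²/ω_s² = 17/57
Coupling ω_s² = ω_s¹ ⇒ overall = 44/17 × 17/57 = 44/57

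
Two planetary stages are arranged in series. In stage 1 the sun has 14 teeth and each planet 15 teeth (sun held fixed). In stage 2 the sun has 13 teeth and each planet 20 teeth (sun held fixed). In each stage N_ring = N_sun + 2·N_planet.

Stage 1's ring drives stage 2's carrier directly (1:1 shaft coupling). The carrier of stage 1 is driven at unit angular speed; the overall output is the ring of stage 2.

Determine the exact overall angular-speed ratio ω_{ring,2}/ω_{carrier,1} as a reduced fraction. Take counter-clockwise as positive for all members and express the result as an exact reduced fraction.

87/53

Stage 1: N_ring = 14 + 2·15 = 44
Stage 1: 14(ω_s−ω_c) = −44(ω_r−ω_c),  ω_s=0, ω_c=1
Stage 1: ω_r = 1 − (14/44)(0−1) = 29/22
  ⇒ ω_r¹/ω_c¹ = 29/22
Stage 2: N_ring = 13 + 2·20 = 53
Stage 2: 13(ω_s−ω_c) = −53(ω_r−ω_c),  ω_s=0, ω_c=1
Stage 2: ω_r = 1 − (13/53)(0−1) = 66/53
  ⇒ ω_r²/ω_c² = 66/53
Coupling ω_c² = ω_r¹ ⇒ overall = 29/22 × 66/53 = 87/53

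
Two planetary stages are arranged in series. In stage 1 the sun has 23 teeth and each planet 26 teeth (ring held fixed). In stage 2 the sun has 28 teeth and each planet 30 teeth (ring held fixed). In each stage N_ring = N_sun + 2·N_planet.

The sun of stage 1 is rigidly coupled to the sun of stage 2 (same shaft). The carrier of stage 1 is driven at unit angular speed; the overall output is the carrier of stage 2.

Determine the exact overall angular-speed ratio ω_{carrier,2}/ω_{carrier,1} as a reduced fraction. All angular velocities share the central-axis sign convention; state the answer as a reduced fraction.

686/667

Stage 1: N_ring = 23 + 2·26 = 75
Stage 1: 23(ω_s−ω_c) = −75(ω_r−ω_c),  ω_r=0, ω_c=1
Stage 1: ω_s = 1 − (75/23)(0−1) = 98/23
  ⇒ ω_s¹/ω_c¹ = 98/23
Stage 2: N_ring = 28 + 2·30 = 88
Stage 2: 28(ω_s−ω_c) = −88(ω_r−ω_c),  ω_r=0, ω_s=1
Stage 2: 28(1−ω_c) = −88(0−ω_c)  ⇒  116ω_c = 28  ⇒  ω_c = 7/29
  ⇒ ω_c²/ω_s² = 7/29
Coupling ω_s² = ω_s¹ ⇒ overall = 98/23 × 7/29 = 686/667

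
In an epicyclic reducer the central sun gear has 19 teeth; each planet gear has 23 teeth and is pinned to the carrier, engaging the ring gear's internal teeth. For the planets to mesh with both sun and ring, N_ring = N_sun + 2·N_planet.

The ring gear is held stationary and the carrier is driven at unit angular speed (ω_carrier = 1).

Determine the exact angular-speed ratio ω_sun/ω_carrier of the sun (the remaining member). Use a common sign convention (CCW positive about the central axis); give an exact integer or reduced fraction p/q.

N_ring = 19 + 2·23 = 65
19(ω_s−ω_c) = −65(ω_r−ω_c),  ω_r=0, ω_c=1
ω_s = 1 − (65/19)(0−1) = 84/19
ω_s/ω_c = 84/19

84/19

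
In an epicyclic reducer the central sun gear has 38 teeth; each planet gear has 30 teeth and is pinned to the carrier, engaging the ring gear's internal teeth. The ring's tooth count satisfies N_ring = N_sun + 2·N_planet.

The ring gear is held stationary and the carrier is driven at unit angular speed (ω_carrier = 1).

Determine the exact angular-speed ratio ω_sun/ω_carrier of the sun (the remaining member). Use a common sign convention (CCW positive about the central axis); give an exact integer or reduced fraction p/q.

68/19

N_ring = 38 + 2·30 = 98
38(ω_s−ω_c) = −98(ω_r−ω_c),  ω_r=0, ω_c=1
ω_s = 1 − (98/38)(0−1) = 68/19
ω_s/ω_c = 68/19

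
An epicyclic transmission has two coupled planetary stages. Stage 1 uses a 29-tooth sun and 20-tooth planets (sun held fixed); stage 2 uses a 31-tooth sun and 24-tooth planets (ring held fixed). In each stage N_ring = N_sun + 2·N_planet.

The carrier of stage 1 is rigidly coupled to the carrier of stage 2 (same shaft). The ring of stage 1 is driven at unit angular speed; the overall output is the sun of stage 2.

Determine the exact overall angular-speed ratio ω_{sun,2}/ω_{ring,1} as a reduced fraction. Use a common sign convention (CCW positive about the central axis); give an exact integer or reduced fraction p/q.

Stage 1: N_ring = 29 + 2·20 = 69
Stage 1: 29(ω_s−ω_c) = −69(ω_r−ω_c),  ω_s=0, ω_r=1
Stage 1: 29(0−ω_c) = −69(1−ω_c)  ⇒  98ω_c = 69  ⇒  ω_c = 69/98
  ⇒ ω_c¹/ω_r¹ = 69/98
Stage 2: N_ring = 31 + 2·24 = 79
Stage 2: 31(ω_s−ω_c) = −79(ω_r−ω_c),  ω_r=0, ω_c=1
Stage 2: ω_s = 1 − (79/31)(0−1) = 110/31
  ⇒ ω_s²/ω_c² = 110/31
Coupling ω_c² = ω_c¹ ⇒ overall = 69/98 × 110/31 = 3795/1519

3795/1519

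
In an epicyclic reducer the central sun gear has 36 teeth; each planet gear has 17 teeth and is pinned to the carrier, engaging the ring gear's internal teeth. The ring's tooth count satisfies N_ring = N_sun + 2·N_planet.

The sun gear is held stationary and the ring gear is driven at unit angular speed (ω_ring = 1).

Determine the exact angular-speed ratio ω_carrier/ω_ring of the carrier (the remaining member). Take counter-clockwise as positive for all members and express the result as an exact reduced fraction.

N_ring = 36 + 2·17 = 70
36(ω_s−ω_c) = −70(ω_r−ω_c),  ω_s=0, ω_r=1
36(0−ω_c) = −70(1−ω_c)  ⇒  106ω_c = 70  ⇒  ω_c = 35/53
ω_c/ω_r = 35/53

35/53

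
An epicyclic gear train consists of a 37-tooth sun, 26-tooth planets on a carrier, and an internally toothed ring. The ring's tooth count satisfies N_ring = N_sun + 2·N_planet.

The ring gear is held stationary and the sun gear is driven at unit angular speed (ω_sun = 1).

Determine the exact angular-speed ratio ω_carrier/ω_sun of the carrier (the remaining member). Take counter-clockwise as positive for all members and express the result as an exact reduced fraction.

37/126

N_ring = 37 + 2·26 = 89
37(ω_s−ω_c) = −89(ω_r−ω_c),  ω_r=0, ω_s=1
37(1−ω_c) = −89(0−ω_c)  ⇒  126ω_c = 37  ⇒  ω_c = 37/126
ω_c/ω_s = 37/126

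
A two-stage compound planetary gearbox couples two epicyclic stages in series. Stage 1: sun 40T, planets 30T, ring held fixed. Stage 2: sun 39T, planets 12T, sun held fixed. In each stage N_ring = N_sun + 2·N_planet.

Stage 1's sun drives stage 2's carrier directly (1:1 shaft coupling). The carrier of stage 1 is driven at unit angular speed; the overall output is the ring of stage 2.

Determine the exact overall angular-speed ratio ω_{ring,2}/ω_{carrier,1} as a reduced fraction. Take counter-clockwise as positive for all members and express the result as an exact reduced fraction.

Stage 1: N_ring = 40 + 2·30 = 100
Stage 1: 40(ω_s−ω_c) = −100(ω_r−ω_c),  ω_r=0, ω_c=1
Stage 1: ω_s = 1 − (100/40)(0−1) = 7/2
  ⇒ ω_s¹/ω_c¹ = 7/2
Stage 2: N_ring = 39 + 2·12 = 63
Stage 2: 39(ω_s−ω_c) = −63(ω_r−ω_c),  ω_s=0, ω_c=1
Stage 2: ω_r = 1 − (39/63)(0−1) = 34/21
  ⇒ ω_r²/ω_c² = 34/21
Coupling ω_c² = ω_s¹ ⇒ overall = 7/2 × 34/21 = 17/3

17/3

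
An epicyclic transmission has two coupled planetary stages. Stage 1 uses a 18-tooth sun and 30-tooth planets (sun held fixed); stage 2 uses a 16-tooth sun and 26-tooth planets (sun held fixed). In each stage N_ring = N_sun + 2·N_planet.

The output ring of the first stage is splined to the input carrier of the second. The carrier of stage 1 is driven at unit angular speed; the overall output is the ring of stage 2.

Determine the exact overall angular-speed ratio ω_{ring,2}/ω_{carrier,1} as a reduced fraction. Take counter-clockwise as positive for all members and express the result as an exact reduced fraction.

Stage 1: N_ring = 18 + 2·30 = 78
Stage 1: 18(ω_s−ω_c) = −78(ω_r−ω_c),  ω_s=0, ω_c=1
Stage 1: ω_r = 1 − (18/78)(0−1) = 16/13
  ⇒ ω_r¹/ω_c¹ = 16/13
Stage 2: N_ring = 16 + 2·26 = 68
Stage 2: 16(ω_s−ω_c) = −68(ω_r−ω_c),  ω_s=0, ω_c=1
Stage 2: ω_r = 1 − (16/68)(0−1) = 21/17
  ⇒ ω_r²/ω_c² = 21/17
Coupling ω_c² = ω_r¹ ⇒ overall = 16/13 × 21/17 = 336/221

336/221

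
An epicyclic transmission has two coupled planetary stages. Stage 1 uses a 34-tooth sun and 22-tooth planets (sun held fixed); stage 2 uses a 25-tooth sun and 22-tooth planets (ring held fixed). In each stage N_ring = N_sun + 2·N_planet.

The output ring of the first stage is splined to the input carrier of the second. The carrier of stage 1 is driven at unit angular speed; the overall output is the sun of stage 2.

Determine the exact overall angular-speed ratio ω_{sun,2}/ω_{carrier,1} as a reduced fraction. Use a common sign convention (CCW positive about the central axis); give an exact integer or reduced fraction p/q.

Stage 1: N_ring = 34 + 2·22 = 78
Stage 1: 34(ω_s−ω_c) = −78(ω_r−ω_c),  ω_s=0, ω_c=1
Stage 1: ω_r = 1 − (34/78)(0−1) = 56/39
  ⇒ ω_r¹/ω_c¹ = 56/39
Stage 2: N_ring = 25 + 2·22 = 69
Stage 2: 25(ω_s−ω_c) = −69(ω_r−ω_c),  ω_r=0, ω_c=1
Stage 2: ω_s = 1 − (69/25)(0−1) = 94/25
  ⇒ ω_s²/ω_c² = 94/25
Coupling ω_c² = ω_r¹ ⇒ overall = 56/39 × 94/25 = 5264/975

5264/975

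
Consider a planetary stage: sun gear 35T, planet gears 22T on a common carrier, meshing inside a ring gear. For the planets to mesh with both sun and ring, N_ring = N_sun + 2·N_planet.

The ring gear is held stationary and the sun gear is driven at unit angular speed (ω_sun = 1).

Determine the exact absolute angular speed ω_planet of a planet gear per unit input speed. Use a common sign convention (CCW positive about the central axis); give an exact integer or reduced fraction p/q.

N_ring = 35 + 2·22 = 79
35(ω_s−ω_c) = −79(ω_r−ω_c),  ω_r=0, ω_s=1
35(1−ω_c) = −79(0−ω_c)  ⇒  114ω_c = 35  ⇒  ω_c = 35/114
sun–planet: 35·(1−35/114) = −22·(ω_p−ω_c)  ⇒  ω_p−ω_c = −(35/22)·(79/114) = -2765/2508
ω_p = 35/114 − 2765/2508 = -35/44

-35/44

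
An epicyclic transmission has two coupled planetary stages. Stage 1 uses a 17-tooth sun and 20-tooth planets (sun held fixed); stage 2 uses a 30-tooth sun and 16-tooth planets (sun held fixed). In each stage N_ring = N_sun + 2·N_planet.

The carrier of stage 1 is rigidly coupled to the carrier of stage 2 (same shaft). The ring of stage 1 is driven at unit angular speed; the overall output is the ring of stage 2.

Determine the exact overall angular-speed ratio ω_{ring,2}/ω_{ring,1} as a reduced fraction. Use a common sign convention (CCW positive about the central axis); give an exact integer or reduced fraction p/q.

1311/1147

Stage 1: N_ring = 17 + 2·20 = 57
Stage 1: 17(ω_s−ω_c) = −57(ω_r−ω_c),  ω_s=0, ω_r=1
Stage 1: 17(0−ω_c) = −57(1−ω_c)  ⇒  74ω_c = 57  ⇒  ω_c = 57/74
  ⇒ ω_c¹/ω_r¹ = 57/74
Stage 2: N_ring = 30 + 2·16 = 62
Stage 2: 30(ω_s−ω_c) = −62(ω_r−ω_c),  ω_s=0, ω_c=1
Stage 2: ω_r = 1 − (30/62)(0−1) = 46/31
  ⇒ ω_r²/ω_c² = 46/31
Coupling ω_c² = ω_c¹ ⇒ overall = 57/74 × 46/31 = 1311/1147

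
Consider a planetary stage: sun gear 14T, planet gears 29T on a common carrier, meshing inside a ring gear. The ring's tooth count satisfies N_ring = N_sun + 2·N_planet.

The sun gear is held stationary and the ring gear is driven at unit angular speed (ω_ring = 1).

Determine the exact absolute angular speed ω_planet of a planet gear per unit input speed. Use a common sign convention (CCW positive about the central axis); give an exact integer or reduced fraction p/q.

36/29

N_ring = 14 + 2·29 = 72
14(ω_s−ω_c) = −72(ω_r−ω_c),  ω_s=0, ω_r=1
14(0−ω_c) = −72(1−ω_c)  ⇒  86ω_c = 72  ⇒  ω_c = 36/43
sun–planet: 14·(0−36/43) = −29·(ω_p−ω_c)  ⇒  ω_p−ω_c = −(14/29)·(-36/43) = 504/1247
ω_p = 36/43 + 504/1247 = 36/29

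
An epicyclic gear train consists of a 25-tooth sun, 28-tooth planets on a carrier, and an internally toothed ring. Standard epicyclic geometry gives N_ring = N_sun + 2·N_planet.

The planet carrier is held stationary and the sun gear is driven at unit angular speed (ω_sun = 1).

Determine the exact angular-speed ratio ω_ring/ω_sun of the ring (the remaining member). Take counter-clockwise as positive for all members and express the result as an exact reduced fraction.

-25/81

N_ring = 25 + 2·28 = 81
25(ω_s−ω_c) = −81(ω_r−ω_c),  ω_c=0, ω_s=1
ω_r = 0 − (25/81)(1−0) = -25/81
ω_r/ω_s = -25/81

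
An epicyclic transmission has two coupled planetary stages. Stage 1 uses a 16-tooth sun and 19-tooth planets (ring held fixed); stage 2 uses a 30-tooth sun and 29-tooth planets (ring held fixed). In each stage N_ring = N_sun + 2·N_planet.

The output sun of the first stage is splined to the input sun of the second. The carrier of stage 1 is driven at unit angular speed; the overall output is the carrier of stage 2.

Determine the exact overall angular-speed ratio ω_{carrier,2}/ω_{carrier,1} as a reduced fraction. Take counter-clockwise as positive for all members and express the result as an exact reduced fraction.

Stage 1: N_ring = 16 + 2·19 = 54
Stage 1: 16(ω_s−ω_c) = −54(ω_r−ω_c),  ω_r=0, ω_c=1
Stage 1: ω_s = 1 − (54/16)(0−1) = 35/8
  ⇒ ω_s¹/ω_c¹ = 35/8
Stage 2: N_ring = 30 + 2·29 = 88
Stage 2: 30(ω_s−ω_c) = −88(ω_r−ω_c),  ω_r=0, ω_s=1
Stage 2: 30(1−ω_c) = −88(0−ω_c)  ⇒  118ω_c = 30  ⇒  ω_c = 15/59
  ⇒ ω_c²/ω_s² = 15/59
Coupling ω_s² = ω_s¹ ⇒ overall = 35/8 × 15/59 = 525/472

525/472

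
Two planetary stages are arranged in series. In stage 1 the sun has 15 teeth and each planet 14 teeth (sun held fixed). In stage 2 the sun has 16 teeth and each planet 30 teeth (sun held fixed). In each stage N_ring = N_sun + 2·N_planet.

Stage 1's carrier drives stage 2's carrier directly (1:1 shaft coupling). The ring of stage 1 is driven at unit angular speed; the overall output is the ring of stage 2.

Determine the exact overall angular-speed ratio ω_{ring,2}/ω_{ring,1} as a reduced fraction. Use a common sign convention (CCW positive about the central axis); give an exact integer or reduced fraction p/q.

Stage 1: N_ring = 15 + 2·14 = 43
Stage 1: 15(ω_s−ω_c) = −43(ω_r−ω_c),  ω_s=0, ω_r=1
Stage 1: 15(0−ω_c) = −43(1−ω_c)  ⇒  58ω_c = 43  ⇒  ω_c = 43/58
  ⇒ ω_c¹/ω_r¹ = 43/58
Stage 2: N_ring = 16 + 2·30 = 76
Stage 2: 16(ω_s−ω_c) = −76(ω_r−ω_c),  ω_s=0, ω_c=1
Stage 2: ω_r = 1 − (16/76)(0−1) = 23/19
  ⇒ ω_r²/ω_c² = 23/19
Coupling ω_c² = ω_c¹ ⇒ overall = 43/58 × 23/19 = 989/1102

989/1102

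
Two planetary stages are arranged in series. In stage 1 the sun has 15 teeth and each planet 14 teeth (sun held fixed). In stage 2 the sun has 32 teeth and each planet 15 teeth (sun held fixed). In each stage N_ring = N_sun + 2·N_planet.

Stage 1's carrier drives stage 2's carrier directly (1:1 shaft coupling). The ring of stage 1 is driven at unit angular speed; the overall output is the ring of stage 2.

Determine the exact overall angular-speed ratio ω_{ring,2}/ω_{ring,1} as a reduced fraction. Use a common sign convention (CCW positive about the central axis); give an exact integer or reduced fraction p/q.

Stage 1: N_ring = 15 + 2·14 = 43
Stage 1: 15(ω_s−ω_c) = −43(ω_r−ω_c),  ω_s=0, ω_r=1
Stage 1: 15(0−ω_c) = −43(1−ω_c)  ⇒  58ω_c = 43  ⇒  ω_c = 43/58
  ⇒ ω_c¹/ω_r¹ = 43/58
Stage 2: N_ring = 32 + 2·15 = 62
Stage 2: 32(ω_s−ω_c) = −62(ω_r−ω_c),  ω_s=0, ω_c=1
Stage 2: ω_r = 1 − (32/62)(0−1) = 47/31
  ⇒ ω_r²/ω_c² = 47/31
Coupling ω_c² = ω_c¹ ⇒ overall = 43/58 × 47/31 = 2021/1798

2021/1798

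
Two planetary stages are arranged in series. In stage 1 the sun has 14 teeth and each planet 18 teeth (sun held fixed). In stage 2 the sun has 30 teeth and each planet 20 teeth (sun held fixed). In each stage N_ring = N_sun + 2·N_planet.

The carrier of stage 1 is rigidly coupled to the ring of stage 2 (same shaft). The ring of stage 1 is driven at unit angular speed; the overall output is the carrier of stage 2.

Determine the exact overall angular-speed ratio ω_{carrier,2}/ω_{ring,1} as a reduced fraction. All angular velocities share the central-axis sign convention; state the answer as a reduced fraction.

Stage 1: N_ring = 14 + 2·18 = 50
Stage 1: 14(ω_s−ω_c) = −50(ω_r−ω_c),  ω_s=0, ω_r=1
Stage 1: 14(0−ω_c) = −50(1−ω_c)  ⇒  64ω_c = 50  ⇒  ω_c = 25/32
  ⇒ ω_c¹/ω_r¹ = 25/32
Stage 2: N_ring = 30 + 2·20 = 70
Stage 2: 30(ω_s−ω_c) = −70(ω_r−ω_c),  ω_s=0, ω_r=1
Stage 2: 30(0−ω_c) = −70(1−ω_c)  ⇒  100ω_c = 70  ⇒  ω_c = 7/10
  ⇒ ω_c²/ω_r² = 7/10
Coupling ω_r² = ω_c¹ ⇒ overall = 25/32 × 7/10 = 35/64

35/64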